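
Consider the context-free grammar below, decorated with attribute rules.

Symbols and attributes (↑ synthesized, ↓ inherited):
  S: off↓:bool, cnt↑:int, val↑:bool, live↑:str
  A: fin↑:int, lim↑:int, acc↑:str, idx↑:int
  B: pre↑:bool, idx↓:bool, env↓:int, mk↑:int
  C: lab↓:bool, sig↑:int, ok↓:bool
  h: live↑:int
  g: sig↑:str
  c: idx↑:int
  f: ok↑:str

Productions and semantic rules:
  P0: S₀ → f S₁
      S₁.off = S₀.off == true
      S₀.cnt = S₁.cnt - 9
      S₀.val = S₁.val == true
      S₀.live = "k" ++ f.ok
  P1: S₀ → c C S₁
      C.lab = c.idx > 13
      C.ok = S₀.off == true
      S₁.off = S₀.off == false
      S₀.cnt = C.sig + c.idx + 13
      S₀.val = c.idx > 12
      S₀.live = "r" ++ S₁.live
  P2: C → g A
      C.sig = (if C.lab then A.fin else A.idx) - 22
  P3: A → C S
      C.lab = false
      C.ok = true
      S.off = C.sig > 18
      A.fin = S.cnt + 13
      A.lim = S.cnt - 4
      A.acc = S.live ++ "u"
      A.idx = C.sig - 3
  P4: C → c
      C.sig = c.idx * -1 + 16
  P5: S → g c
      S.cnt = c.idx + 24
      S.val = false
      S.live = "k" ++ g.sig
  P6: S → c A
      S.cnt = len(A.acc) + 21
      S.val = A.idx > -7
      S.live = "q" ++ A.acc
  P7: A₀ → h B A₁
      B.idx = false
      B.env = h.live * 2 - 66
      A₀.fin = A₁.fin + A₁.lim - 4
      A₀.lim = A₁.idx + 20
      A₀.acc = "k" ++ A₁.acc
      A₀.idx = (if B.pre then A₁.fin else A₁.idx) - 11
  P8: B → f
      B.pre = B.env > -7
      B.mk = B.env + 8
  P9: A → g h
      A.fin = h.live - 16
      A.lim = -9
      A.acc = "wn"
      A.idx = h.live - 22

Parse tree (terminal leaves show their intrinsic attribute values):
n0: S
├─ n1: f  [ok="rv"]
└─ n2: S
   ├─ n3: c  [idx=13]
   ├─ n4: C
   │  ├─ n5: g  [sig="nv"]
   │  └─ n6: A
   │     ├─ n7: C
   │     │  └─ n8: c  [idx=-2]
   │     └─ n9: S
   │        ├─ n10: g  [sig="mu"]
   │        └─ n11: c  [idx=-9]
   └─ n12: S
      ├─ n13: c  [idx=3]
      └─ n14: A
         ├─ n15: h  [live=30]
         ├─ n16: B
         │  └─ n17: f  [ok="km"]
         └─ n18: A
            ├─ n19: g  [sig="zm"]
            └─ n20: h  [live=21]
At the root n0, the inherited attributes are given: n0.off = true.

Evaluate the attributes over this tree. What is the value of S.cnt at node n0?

10

1. n0.off = true  [given at root]
2. n1.ok = "rv"  [terminal]
3. n2.off = true  [S₀.off == true]
4. n3.idx = 13  [terminal]
5. n4.lab = false  [c.idx > 13]
6. n4.ok = true  [S₀.off == true]
7. n5.sig = "nv"  [terminal]
8. n7.lab = false  [false]
9. n7.ok = true  [true]
10. n8.idx = -2  [terminal]
11. n7.sig = 18  [c.idx * -1 + 16]
12. n9.off = false  [C.sig > 18]
13. n10.sig = "mu"  [terminal]
14. n11.idx = -9  [terminal]
15. n9.cnt = 15  [c.idx + 24]
16. n9.val = false  [false]
17. n9.live = "kmu"  ["k" ++ g.sig]
18. n6.fin = 28  [S.cnt + 13]
19. n6.lim = 11  [S.cnt - 4]
20. n6.acc = "kmuu"  [S.live ++ "u"]
21. n6.idx = 15  [C.sig - 3]
22. n4.sig = -7  [(if C.lab then A.fin else A.idx) - 22]
23. n12.off = false  [S₀.off == false]
24. n13.idx = 3  [terminal]
25. n15.live = 30  [terminal]
26. n16.idx = false  [false]
27. n16.env = -6  [h.live * 2 - 66]
28. n17.ok = "km"  [terminal]
29. n16.pre = true  [B.env > -7]
30. n16.mk = 2  [B.env + 8]
31. n19.sig = "zm"  [terminal]
32. n20.live = 21  [terminal]
33. n18.fin = 5  [h.live - 16]
34. n18.lim = -9  [-9]
35. n18.acc = "wn"  ["wn"]
36. n18.idx = -1  [h.live - 22]
37. n14.fin = -8  [A₁.fin + A₁.lim - 4]
38. n14.lim = 19  [A₁.idx + 20]
39. n14.acc = "kwn"  ["k" ++ A₁.acc]
40. n14.idx = -6  [(if B.pre then A₁.fin else A₁.idx) - 11]
41. n12.cnt = 24  [len(A.acc) + 21]
42. n12.val = true  [A.idx > -7]
43. n12.live = "qkwn"  ["q" ++ A.acc]
44. n2.cnt = 19  [C.sig + c.idx + 13]
45. n2.val = true  [c.idx > 12]
46. n2.live = "rqkwn"  ["r" ++ S₁.live]
47. n0.cnt = 10  [S₁.cnt - 9]
48. n0.val = true  [S₁.val == true]
49. n0.live = "krv"  ["k" ++ f.ok]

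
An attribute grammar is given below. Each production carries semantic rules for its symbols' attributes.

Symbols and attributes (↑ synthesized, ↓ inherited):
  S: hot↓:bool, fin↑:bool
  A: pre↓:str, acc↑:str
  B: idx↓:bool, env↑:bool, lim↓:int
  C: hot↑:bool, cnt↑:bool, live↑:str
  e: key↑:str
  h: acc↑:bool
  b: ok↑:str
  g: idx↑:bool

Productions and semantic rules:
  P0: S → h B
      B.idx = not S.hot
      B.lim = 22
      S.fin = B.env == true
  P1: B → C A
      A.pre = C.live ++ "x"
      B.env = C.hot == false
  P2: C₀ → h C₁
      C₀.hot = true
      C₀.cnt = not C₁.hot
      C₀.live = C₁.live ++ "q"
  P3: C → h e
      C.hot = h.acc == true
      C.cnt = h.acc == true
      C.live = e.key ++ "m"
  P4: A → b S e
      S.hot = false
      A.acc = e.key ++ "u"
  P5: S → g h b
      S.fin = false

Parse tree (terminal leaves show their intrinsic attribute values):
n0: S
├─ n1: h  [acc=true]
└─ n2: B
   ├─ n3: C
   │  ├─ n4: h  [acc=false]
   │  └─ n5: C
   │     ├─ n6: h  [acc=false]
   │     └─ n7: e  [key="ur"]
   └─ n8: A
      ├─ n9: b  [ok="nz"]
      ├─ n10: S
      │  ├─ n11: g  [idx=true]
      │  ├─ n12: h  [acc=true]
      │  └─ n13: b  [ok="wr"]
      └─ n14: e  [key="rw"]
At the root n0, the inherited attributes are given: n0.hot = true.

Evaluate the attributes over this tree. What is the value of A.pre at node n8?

1. n0.hot = true  [given at root]
2. n1.acc = true  [terminal]
3. n2.idx = false  [not S.hot]
4. n2.lim = 22  [22]
5. n4.acc = false  [terminal]
6. n6.acc = false  [terminal]
7. n7.key = "ur"  [terminal]
8. n5.hot = false  [h.acc == true]
9. n5.cnt = false  [h.acc == true]
10. n5.live = "urm"  [e.key ++ "m"]
11. n3.hot = true  [true]
12. n3.cnt = true  [not C₁.hot]
13. n3.live = "urmq"  [C₁.live ++ "q"]
14. n8.pre = "urmqx"  [C.live ++ "x"]
15. n9.ok = "nz"  [terminal]
16. n10.hot = false  [false]
17. n11.idx = true  [terminal]
18. n12.acc = true  [terminal]
19. n13.ok = "wr"  [terminal]
20. n10.fin = false  [false]
21. n14.key = "rw"  [terminal]
22. n8.acc = "rwu"  [e.key ++ "u"]
23. n2.env = false  [C.hot == false]
24. n0.fin = false  [B.env == true]

"urmqx"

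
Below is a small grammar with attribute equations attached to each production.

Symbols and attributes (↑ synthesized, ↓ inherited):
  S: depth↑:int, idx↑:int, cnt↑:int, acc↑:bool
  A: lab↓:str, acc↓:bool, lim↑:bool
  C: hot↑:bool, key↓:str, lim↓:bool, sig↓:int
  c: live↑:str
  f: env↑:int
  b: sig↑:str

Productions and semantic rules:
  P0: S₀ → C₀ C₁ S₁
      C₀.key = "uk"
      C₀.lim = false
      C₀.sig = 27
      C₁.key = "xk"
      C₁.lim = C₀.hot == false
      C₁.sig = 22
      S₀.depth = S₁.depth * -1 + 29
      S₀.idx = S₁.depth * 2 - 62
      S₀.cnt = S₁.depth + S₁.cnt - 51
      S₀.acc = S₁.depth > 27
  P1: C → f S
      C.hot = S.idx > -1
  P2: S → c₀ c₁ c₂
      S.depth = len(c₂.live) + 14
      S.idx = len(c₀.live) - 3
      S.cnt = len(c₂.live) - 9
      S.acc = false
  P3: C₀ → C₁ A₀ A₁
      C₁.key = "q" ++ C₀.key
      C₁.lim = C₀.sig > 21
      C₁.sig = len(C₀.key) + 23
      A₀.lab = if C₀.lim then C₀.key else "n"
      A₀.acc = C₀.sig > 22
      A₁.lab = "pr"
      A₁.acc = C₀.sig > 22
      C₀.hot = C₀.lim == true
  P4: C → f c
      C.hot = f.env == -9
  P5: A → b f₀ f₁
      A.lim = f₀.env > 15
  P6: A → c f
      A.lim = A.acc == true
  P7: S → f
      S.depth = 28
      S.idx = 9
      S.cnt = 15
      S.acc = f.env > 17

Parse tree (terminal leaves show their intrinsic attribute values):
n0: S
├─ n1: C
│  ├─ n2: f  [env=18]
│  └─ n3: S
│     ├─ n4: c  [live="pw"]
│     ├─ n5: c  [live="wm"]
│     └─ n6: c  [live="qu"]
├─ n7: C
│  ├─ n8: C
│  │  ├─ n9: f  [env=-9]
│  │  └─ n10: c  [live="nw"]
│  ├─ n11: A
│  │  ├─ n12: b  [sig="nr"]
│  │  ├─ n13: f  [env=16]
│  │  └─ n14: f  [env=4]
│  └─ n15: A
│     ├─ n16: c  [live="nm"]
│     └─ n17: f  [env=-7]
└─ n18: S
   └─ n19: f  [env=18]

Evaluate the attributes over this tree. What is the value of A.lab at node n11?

"xk"

1. n1.key = "uk"  ["uk"]
2. n1.lim = false  [false]
3. n1.sig = 27  [27]
4. n2.env = 18  [terminal]
5. n4.live = "pw"  [terminal]
6. n5.live = "wm"  [terminal]
7. n6.live = "qu"  [terminal]
8. n3.depth = 16  [len(c₂.live) + 14]
9. n3.idx = -1  [len(c₀.live) - 3]
10. n3.cnt = -7  [len(c₂.live) - 9]
11. n3.acc = false  [false]
12. n1.hot = false  [S.idx > -1]
13. n7.key = "xk"  ["xk"]
14. n7.lim = true  [C₀.hot == false]
15. n7.sig = 22  [22]
16. n8.key = "qxk"  ["q" ++ C₀.key]
17. n8.lim = true  [C₀.sig > 21]
18. n8.sig = 25  [len(C₀.key) + 23]
19. n9.env = -9  [terminal]
20. n10.live = "nw"  [terminal]
21. n8.hot = true  [f.env == -9]
22. n11.lab = "xk"  [if C₀.lim then C₀.key else "n"]
23. n11.acc = false  [C₀.sig > 22]
24. n12.sig = "nr"  [terminal]
25. n13.env = 16  [terminal]
26. n14.env = 4  [terminal]
27. n11.lim = true  [f₀.env > 15]
28. n15.lab = "pr"  ["pr"]
29. n15.acc = false  [C₀.sig > 22]
30. n16.live = "nm"  [terminal]
31. n17.env = -7  [terminal]
32. n15.lim = false  [A.acc == true]
33. n7.hot = true  [C₀.lim == true]
34. n19.env = 18  [terminal]
35. n18.depth = 28  [28]
36. n18.idx = 9  [9]
37. n18.cnt = 15  [15]
38. n18.acc = true  [f.env > 17]
39. n0.depth = 1  [S₁.depth * -1 + 29]
40. n0.idx = -6  [S₁.depth * 2 - 62]
41. n0.cnt = -8  [S₁.depth + S₁.cnt - 51]
42. n0.acc = true  [S₁.depth > 27]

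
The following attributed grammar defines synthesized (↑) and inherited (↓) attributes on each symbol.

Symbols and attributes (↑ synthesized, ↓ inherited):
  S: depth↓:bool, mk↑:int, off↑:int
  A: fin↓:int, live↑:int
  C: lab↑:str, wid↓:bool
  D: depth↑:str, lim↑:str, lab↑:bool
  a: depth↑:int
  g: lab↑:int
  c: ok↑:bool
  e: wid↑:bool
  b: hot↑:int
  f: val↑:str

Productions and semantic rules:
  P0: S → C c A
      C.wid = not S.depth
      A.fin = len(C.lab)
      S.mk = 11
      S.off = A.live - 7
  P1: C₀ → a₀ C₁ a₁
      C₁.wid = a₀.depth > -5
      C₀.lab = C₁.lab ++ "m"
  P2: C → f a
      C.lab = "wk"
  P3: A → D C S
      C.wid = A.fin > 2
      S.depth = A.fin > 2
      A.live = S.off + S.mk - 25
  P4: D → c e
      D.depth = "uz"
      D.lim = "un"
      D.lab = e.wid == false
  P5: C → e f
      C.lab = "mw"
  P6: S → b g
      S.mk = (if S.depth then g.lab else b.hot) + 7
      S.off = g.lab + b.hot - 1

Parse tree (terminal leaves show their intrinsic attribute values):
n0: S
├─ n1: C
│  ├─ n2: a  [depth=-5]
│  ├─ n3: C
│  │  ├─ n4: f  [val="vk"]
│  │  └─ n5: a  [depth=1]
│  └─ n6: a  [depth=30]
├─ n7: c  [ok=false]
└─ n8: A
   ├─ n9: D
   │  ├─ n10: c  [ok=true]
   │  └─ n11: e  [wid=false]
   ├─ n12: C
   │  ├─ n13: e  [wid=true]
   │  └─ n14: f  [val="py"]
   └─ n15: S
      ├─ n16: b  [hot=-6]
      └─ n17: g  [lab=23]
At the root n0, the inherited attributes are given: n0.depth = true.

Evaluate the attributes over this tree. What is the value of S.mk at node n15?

30

1. n0.depth = true  [given at root]
2. n1.wid = false  [not S.depth]
3. n2.depth = -5  [terminal]
4. n3.wid = false  [a₀.depth > -5]
5. n4.val = "vk"  [terminal]
6. n5.depth = 1  [terminal]
7. n3.lab = "wk"  ["wk"]
8. n6.depth = 30  [terminal]
9. n1.lab = "wkm"  [C₁.lab ++ "m"]
10. n7.ok = false  [terminal]
11. n8.fin = 3  [len(C.lab)]
12. n10.ok = true  [terminal]
13. n11.wid = false  [terminal]
14. n9.depth = "uz"  ["uz"]
15. n9.lim = "un"  ["un"]
16. n9.lab = true  [e.wid == false]
17. n12.wid = true  [A.fin > 2]
18. n13.wid = true  [terminal]
19. n14.val = "py"  [terminal]
20. n12.lab = "mw"  ["mw"]
21. n15.depth = true  [A.fin > 2]
22. n16.hot = -6  [terminal]
23. n17.lab = 23  [terminal]
24. n15.mk = 30  [(if S.depth then g.lab else b.hot) + 7]
25. n15.off = 16  [g.lab + b.hot - 1]
26. n8.live = 21  [S.off + S.mk - 25]
27. n0.mk = 11  [11]
28. n0.off = 14  [A.live - 7]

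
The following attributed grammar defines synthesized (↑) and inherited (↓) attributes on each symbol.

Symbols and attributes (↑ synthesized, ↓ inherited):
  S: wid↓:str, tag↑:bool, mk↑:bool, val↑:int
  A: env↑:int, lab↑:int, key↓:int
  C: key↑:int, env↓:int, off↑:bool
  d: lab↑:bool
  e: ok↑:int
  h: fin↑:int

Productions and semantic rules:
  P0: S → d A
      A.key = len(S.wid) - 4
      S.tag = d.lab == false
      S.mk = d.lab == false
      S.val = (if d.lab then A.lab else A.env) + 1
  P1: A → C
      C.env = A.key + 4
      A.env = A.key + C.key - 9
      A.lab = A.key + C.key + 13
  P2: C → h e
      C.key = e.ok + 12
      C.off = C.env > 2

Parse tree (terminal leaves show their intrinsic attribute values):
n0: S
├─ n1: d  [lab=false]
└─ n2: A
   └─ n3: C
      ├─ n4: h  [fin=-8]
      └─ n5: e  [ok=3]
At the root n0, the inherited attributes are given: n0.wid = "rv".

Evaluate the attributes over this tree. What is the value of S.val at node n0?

1. n0.wid = "rv"  [given at root]
2. n1.lab = false  [terminal]
3. n2.key = -2  [len(S.wid) - 4]
4. n3.env = 2  [A.key + 4]
5. n4.fin = -8  [terminal]
6. n5.ok = 3  [terminal]
7. n3.key = 15  [e.ok + 12]
8. n3.off = false  [C.env > 2]
9. n2.env = 4  [A.key + C.key - 9]
10. n2.lab = 26  [A.key + C.key + 13]
11. n0.tag = true  [d.lab == false]
12. n0.mk = true  [d.lab == false]
13. n0.val = 5  [(if d.lab then A.lab else A.env) + 1]

5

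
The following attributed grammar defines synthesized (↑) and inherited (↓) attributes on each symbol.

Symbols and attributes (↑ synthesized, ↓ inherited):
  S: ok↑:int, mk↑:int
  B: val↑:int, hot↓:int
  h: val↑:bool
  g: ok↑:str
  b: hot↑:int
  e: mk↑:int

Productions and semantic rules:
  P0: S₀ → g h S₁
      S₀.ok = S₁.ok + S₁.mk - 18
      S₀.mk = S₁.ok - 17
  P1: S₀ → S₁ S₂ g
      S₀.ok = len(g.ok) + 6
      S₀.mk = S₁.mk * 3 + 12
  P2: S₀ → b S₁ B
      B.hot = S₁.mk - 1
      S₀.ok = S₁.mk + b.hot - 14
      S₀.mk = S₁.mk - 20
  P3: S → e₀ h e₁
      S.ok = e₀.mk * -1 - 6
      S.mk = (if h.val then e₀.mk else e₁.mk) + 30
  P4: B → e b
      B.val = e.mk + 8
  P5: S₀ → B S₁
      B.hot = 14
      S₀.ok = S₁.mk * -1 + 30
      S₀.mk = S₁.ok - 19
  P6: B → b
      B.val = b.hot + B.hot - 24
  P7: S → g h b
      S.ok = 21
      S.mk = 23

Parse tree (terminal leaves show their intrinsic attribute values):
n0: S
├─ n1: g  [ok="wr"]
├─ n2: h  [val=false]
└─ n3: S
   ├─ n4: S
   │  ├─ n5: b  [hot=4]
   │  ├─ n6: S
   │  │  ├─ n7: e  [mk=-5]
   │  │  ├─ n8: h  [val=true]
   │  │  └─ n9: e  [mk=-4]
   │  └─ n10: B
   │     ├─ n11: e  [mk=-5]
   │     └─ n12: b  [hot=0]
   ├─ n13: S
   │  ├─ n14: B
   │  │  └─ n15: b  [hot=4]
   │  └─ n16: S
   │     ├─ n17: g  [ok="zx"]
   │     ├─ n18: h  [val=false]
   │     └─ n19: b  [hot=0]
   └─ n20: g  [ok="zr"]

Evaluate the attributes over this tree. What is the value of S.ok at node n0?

1. n1.ok = "wr"  [terminal]
2. n2.val = false  [terminal]
3. n5.hot = 4  [terminal]
4. n7.mk = -5  [terminal]
5. n8.val = true  [terminal]
6. n9.mk = -4  [terminal]
7. n6.ok = -1  [e₀.mk * -1 - 6]
8. n6.mk = 25  [(if h.val then e₀.mk else e₁.mk) + 30]
9. n10.hot = 24  [S₁.mk - 1]
10. n11.mk = -5  [terminal]
11. n12.hot = 0  [terminal]
12. n10.val = 3  [e.mk + 8]
13. n4.ok = 15  [S₁.mk + b.hot - 14]
14. n4.mk = 5  [S₁.mk - 20]
15. n14.hot = 14  [14]
16. n15.hot = 4  [terminal]
17. n14.val = -6  [b.hot + B.hot - 24]
18. n17.ok = "zx"  [terminal]
19. n18.val = false  [terminal]
20. n19.hot = 0  [terminal]
21. n16.ok = 21  [21]
22. n16.mk = 23  [23]
23. n13.ok = 7  [S₁.mk * -1 + 30]
24. n13.mk = 2  [S₁.ok - 19]
25. n20.ok = "zr"  [terminal]
26. n3.ok = 8  [len(g.ok) + 6]
27. n3.mk = 27  [S₁.mk * 3 + 12]
28. n0.ok = 17  [S₁.ok + S₁.mk - 18]
29. n0.mk = -9  [S₁.ok - 17]

17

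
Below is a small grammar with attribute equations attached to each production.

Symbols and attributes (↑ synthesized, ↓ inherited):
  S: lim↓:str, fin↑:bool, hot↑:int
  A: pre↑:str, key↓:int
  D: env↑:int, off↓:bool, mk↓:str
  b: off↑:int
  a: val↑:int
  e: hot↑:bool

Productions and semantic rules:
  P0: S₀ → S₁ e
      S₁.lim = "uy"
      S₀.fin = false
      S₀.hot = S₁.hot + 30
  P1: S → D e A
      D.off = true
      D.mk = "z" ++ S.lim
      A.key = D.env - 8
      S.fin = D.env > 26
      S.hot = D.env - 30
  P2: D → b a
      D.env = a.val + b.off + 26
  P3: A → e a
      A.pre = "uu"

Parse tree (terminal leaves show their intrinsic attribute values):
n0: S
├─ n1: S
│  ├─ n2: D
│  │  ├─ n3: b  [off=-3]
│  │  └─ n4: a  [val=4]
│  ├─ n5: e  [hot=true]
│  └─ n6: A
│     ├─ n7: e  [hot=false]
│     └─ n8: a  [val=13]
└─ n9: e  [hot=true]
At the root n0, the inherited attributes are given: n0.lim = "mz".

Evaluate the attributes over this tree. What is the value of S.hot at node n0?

1. n0.lim = "mz"  [given at root]
2. n1.lim = "uy"  ["uy"]
3. n2.off = true  [true]
4. n2.mk = "zuy"  ["z" ++ S.lim]
5. n3.off = -3  [terminal]
6. n4.val = 4  [terminal]
7. n2.env = 27  [a.val + b.off + 26]
8. n5.hot = true  [terminal]
9. n6.key = 19  [D.env - 8]
10. n7.hot = false  [terminal]
11. n8.val = 13  [terminal]
12. n6.pre = "uu"  ["uu"]
13. n1.fin = true  [D.env > 26]
14. n1.hot = -3  [D.env - 30]
15. n9.hot = true  [terminal]
16. n0.fin = false  [false]
17. n0.hot = 27  [S₁.hot + 30]

27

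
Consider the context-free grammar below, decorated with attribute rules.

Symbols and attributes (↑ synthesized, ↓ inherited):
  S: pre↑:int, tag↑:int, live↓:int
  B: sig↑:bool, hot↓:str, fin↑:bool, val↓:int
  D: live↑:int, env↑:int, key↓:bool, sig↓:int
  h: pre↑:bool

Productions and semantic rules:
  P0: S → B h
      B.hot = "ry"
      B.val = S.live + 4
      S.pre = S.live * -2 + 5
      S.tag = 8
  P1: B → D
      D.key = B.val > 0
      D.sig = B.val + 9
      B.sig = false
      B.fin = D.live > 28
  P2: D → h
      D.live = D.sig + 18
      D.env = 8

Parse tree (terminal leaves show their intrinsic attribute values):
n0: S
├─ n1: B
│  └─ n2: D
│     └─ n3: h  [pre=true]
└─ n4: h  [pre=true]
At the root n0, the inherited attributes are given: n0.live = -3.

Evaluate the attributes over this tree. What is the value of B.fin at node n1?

false

1. n0.live = -3  [given at root]
2. n1.hot = "ry"  ["ry"]
3. n1.val = 1  [S.live + 4]
4. n2.key = true  [B.val > 0]
5. n2.sig = 10  [B.val + 9]
6. n3.pre = true  [terminal]
7. n2.live = 28  [D.sig + 18]
8. n2.env = 8  [8]
9. n1.sig = false  [false]
10. n1.fin = false  [D.live > 28]
11. n4.pre = true  [terminal]
12. n0.pre = 11  [S.live * -2 + 5]
13. n0.tag = 8  [8]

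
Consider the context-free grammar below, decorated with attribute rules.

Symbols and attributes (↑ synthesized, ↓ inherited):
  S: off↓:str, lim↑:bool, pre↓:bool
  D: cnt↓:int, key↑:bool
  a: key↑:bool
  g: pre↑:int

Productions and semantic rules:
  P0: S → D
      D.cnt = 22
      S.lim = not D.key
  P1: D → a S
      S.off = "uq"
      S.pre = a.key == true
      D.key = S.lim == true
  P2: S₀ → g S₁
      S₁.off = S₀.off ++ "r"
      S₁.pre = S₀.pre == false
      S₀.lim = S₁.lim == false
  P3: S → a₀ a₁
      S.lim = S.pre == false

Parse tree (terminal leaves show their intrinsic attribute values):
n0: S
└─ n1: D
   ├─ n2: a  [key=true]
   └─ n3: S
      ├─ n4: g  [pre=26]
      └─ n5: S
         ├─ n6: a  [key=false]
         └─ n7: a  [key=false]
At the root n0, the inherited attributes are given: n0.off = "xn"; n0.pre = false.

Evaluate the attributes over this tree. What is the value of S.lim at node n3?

false

1. n0.off = "xn"  [given at root]
2. n0.pre = false  [given at root]
3. n1.cnt = 22  [22]
4. n2.key = true  [terminal]
5. n3.off = "uq"  ["uq"]
6. n3.pre = true  [a.key == true]
7. n4.pre = 26  [terminal]
8. n5.off = "uqr"  [S₀.off ++ "r"]
9. n5.pre = false  [S₀.pre == false]
10. n6.key = false  [terminal]
11. n7.key = false  [terminal]
12. n5.lim = true  [S.pre == false]
13. n3.lim = false  [S₁.lim == false]
14. n1.key = false  [S.lim == true]
15. n0.lim = true  [not D.key]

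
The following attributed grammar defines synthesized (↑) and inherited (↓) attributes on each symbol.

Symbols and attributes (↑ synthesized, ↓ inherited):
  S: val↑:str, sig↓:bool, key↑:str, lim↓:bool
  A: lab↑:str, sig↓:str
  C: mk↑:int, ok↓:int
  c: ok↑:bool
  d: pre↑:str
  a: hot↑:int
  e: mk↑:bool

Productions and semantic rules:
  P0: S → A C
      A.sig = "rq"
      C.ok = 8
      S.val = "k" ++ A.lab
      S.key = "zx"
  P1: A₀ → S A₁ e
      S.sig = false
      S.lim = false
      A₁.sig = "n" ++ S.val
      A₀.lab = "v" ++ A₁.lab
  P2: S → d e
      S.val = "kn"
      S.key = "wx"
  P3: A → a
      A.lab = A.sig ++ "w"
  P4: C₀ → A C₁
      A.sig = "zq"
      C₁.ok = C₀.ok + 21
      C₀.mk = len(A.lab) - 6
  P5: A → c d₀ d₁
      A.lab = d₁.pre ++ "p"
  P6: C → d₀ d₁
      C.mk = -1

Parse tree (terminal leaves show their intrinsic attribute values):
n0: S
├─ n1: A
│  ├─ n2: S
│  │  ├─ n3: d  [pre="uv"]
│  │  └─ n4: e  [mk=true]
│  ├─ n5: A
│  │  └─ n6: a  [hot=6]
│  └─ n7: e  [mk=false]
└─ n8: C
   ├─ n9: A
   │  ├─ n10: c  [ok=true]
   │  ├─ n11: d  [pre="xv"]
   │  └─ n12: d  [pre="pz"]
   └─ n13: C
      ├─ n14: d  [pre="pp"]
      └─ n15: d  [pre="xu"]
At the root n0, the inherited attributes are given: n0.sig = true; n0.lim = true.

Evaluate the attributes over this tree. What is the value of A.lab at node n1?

1. n0.sig = true  [given at root]
2. n0.lim = true  [given at root]
3. n1.sig = "rq"  ["rq"]
4. n2.sig = false  [false]
5. n2.lim = false  [false]
6. n3.pre = "uv"  [terminal]
7. n4.mk = true  [terminal]
8. n2.val = "kn"  ["kn"]
9. n2.key = "wx"  ["wx"]
10. n5.sig = "nkn"  ["n" ++ S.val]
11. n6.hot = 6  [terminal]
12. n5.lab = "nknw"  [A.sig ++ "w"]
13. n7.mk = false  [terminal]
14. n1.lab = "vnknw"  ["v" ++ A₁.lab]
15. n8.ok = 8  [8]
16. n9.sig = "zq"  ["zq"]
17. n10.ok = true  [terminal]
18. n11.pre = "xv"  [terminal]
19. n12.pre = "pz"  [terminal]
20. n9.lab = "pzp"  [d₁.pre ++ "p"]
21. n13.ok = 29  [C₀.ok + 21]
22. n14.pre = "pp"  [terminal]
23. n15.pre = "xu"  [terminal]
24. n13.mk = -1  [-1]
25. n8.mk = -3  [len(A.lab) - 6]
26. n0.val = "kvnknw"  ["k" ++ A.lab]
27. n0.key = "zx"  ["zx"]

"vnknw"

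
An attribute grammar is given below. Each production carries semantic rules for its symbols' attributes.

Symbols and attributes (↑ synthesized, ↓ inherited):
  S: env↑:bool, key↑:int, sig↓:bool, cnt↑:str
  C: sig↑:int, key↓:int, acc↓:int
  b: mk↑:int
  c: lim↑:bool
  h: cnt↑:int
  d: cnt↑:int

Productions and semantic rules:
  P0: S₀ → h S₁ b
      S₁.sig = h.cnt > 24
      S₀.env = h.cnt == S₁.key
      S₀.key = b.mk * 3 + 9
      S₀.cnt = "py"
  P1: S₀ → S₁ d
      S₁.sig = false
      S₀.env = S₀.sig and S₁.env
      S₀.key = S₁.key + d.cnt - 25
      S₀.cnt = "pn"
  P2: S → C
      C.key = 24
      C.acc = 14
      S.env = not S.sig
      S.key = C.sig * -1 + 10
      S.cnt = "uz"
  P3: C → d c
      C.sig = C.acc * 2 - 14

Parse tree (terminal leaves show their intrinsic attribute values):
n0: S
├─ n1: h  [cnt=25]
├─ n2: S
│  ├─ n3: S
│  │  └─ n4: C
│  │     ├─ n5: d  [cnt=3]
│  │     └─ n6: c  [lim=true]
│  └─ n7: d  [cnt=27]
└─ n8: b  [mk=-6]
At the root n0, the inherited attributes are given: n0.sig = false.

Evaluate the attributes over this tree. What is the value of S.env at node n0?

false

1. n0.sig = false  [given at root]
2. n1.cnt = 25  [terminal]
3. n2.sig = true  [h.cnt > 24]
4. n3.sig = false  [false]
5. n4.key = 24  [24]
6. n4.acc = 14  [14]
7. n5.cnt = 3  [terminal]
8. n6.lim = true  [terminal]
9. n4.sig = 14  [C.acc * 2 - 14]
10. n3.env = true  [not S.sig]
11. n3.key = -4  [C.sig * -1 + 10]
12. n3.cnt = "uz"  ["uz"]
13. n7.cnt = 27  [terminal]
14. n2.env = true  [S₀.sig and S₁.env]
15. n2.key = -2  [S₁.key + d.cnt - 25]
16. n2.cnt = "pn"  ["pn"]
17. n8.mk = -6  [terminal]
18. n0.env = false  [h.cnt == S₁.key]
19. n0.key = -9  [b.mk * 3 + 9]
20. n0.cnt = "py"  ["py"]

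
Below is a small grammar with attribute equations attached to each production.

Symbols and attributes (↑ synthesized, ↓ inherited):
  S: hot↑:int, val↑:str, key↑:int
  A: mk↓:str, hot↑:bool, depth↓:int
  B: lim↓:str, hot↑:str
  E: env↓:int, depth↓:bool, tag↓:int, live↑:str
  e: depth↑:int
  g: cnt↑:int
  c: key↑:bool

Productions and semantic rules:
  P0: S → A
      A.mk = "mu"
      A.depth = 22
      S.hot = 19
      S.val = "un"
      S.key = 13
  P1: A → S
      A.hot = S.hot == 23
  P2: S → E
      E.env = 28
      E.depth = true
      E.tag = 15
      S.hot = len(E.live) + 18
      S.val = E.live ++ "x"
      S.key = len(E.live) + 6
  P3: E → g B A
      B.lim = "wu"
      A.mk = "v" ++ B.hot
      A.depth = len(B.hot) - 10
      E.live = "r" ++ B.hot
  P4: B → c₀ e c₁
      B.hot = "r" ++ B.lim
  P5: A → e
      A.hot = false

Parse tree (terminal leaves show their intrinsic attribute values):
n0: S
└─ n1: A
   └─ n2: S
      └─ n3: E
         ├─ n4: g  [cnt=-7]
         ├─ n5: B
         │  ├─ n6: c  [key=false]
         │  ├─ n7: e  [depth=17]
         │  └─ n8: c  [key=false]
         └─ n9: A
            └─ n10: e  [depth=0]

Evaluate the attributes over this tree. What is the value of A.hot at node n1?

1. n1.mk = "mu"  ["mu"]
2. n1.depth = 22  [22]
3. n3.env = 28  [28]
4. n3.depth = true  [true]
5. n3.tag = 15  [15]
6. n4.cnt = -7  [terminal]
7. n5.lim = "wu"  ["wu"]
8. n6.key = false  [terminal]
9. n7.depth = 17  [terminal]
10. n8.key = false  [terminal]
11. n5.hot = "rwu"  ["r" ++ B.lim]
12. n9.mk = "vrwu"  ["v" ++ B.hot]
13. n9.depth = -7  [len(B.hot) - 10]
14. n10.depth = 0  [terminal]
15. n9.hot = false  [false]
16. n3.live = "rrwu"  ["r" ++ B.hot]
17. n2.hot = 22  [len(E.live) + 18]
18. n2.val = "rrwux"  [E.live ++ "x"]
19. n2.key = 10  [len(E.live) + 6]
20. n1.hot = false  [S.hot == 23]
21. n0.hot = 19  [19]
22. n0.val = "un"  ["un"]
23. n0.key = 13  [13]

false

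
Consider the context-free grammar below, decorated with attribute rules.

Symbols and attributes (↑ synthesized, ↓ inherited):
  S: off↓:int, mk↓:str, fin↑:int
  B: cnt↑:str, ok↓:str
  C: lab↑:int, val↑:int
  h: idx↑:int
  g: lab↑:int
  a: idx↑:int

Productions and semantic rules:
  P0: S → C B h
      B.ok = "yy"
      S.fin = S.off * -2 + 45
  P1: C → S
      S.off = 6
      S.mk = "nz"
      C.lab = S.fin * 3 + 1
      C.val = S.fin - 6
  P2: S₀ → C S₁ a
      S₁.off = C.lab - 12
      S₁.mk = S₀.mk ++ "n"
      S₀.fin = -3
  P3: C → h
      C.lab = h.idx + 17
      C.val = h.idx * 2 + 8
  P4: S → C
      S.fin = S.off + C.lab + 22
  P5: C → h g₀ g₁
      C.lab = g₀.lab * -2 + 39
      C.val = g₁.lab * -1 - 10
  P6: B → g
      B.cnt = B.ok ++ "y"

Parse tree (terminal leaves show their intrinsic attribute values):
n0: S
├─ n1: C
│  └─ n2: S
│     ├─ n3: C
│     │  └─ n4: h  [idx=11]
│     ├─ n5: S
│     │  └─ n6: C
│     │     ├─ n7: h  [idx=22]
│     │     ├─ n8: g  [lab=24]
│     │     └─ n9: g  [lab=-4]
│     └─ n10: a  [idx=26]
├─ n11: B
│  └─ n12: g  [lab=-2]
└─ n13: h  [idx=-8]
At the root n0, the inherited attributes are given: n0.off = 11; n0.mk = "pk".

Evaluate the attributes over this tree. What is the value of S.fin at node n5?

1. n0.off = 11  [given at root]
2. n0.mk = "pk"  [given at root]
3. n2.off = 6  [6]
4. n2.mk = "nz"  ["nz"]
5. n4.idx = 11  [terminal]
6. n3.lab = 28  [h.idx + 17]
7. n3.val = 30  [h.idx * 2 + 8]
8. n5.off = 16  [C.lab - 12]
9. n5.mk = "nzn"  [S₀.mk ++ "n"]
10. n7.idx = 22  [terminal]
11. n8.lab = 24  [terminal]
12. n9.lab = -4  [terminal]
13. n6.lab = -9  [g₀.lab * -2 + 39]
14. n6.val = -6  [g₁.lab * -1 - 10]
15. n5.fin = 29  [S.off + C.lab + 22]
16. n10.idx = 26  [terminal]
17. n2.fin = -3  [-3]
18. n1.lab = -8  [S.fin * 3 + 1]
19. n1.val = -9  [S.fin - 6]
20. n11.ok = "yy"  ["yy"]
21. n12.lab = -2  [terminal]
22. n11.cnt = "yyy"  [B.ok ++ "y"]
23. n13.idx = -8  [terminal]
24. n0.fin = 23  [S.off * -2 + 45]

29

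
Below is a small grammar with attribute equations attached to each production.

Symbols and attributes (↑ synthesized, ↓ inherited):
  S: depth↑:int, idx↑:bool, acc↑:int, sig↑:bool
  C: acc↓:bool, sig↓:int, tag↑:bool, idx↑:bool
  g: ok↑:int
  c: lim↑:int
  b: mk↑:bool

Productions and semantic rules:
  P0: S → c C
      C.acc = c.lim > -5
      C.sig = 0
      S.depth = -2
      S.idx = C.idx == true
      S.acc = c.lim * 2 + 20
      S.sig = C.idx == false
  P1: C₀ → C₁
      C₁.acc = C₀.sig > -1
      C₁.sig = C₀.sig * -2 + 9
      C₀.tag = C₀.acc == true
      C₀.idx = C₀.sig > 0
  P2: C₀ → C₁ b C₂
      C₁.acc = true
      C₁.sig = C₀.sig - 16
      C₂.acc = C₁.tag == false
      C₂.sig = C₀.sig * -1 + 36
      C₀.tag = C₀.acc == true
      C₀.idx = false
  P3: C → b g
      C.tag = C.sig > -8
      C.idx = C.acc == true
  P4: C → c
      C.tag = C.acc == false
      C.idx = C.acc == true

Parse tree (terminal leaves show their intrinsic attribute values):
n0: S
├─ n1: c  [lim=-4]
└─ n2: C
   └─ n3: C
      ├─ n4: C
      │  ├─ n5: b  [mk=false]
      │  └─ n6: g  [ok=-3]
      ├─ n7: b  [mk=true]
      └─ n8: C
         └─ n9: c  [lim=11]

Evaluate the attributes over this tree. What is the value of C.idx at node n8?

false

1. n1.lim = -4  [terminal]
2. n2.acc = true  [c.lim > -5]
3. n2.sig = 0  [0]
4. n3.acc = true  [C₀.sig > -1]
5. n3.sig = 9  [C₀.sig * -2 + 9]
6. n4.acc = true  [true]
7. n4.sig = -7  [C₀.sig - 16]
8. n5.mk = false  [terminal]
9. n6.ok = -3  [terminal]
10. n4.tag = true  [C.sig > -8]
11. n4.idx = true  [C.acc == true]
12. n7.mk = true  [terminal]
13. n8.acc = false  [C₁.tag == false]
14. n8.sig = 27  [C₀.sig * -1 + 36]
15. n9.lim = 11  [terminal]
16. n8.tag = true  [C.acc == false]
17. n8.idx = false  [C.acc == true]
18. n3.tag = true  [C₀.acc == true]
19. n3.idx = false  [false]
20. n2.tag = true  [C₀.acc == true]
21. n2.idx = false  [C₀.sig > 0]
22. n0.depth = -2  [-2]
23. n0.idx = false  [C.idx == true]
24. n0.acc = 12  [c.lim * 2 + 20]
25. n0.sig = true  [C.idx == false]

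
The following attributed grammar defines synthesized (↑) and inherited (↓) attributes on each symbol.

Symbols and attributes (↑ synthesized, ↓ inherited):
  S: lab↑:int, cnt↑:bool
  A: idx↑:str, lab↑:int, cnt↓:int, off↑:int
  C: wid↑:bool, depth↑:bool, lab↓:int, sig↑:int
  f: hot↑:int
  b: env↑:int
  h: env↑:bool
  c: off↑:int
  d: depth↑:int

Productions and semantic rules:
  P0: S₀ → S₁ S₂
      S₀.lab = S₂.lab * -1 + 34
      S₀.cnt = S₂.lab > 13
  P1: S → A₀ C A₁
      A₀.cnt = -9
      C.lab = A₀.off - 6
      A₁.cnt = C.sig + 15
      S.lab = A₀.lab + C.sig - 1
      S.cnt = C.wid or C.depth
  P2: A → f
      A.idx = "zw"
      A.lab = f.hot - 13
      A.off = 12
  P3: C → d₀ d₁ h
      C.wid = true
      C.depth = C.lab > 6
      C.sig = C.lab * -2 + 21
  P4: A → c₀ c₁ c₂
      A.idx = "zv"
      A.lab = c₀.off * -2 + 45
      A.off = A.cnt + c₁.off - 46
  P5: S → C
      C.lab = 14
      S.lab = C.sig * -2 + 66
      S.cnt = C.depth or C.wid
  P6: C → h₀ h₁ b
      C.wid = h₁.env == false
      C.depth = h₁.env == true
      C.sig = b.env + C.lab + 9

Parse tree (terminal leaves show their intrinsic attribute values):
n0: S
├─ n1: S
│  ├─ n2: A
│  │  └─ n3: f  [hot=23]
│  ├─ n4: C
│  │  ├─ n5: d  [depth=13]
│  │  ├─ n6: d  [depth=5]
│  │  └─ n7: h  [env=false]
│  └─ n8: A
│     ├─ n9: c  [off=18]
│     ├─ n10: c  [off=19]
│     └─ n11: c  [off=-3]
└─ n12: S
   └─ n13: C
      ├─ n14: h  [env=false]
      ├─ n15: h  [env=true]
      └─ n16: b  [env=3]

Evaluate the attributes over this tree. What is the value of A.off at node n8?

1. n2.cnt = -9  [-9]
2. n3.hot = 23  [terminal]
3. n2.idx = "zw"  ["zw"]
4. n2.lab = 10  [f.hot - 13]
5. n2.off = 12  [12]
6. n4.lab = 6  [A₀.off - 6]
7. n5.depth = 13  [terminal]
8. n6.depth = 5  [terminal]
9. n7.env = false  [terminal]
10. n4.wid = true  [true]
11. n4.depth = false  [C.lab > 6]
12. n4.sig = 9  [C.lab * -2 + 21]
13. n8.cnt = 24  [C.sig + 15]
14. n9.off = 18  [terminal]
15. n10.off = 19  [terminal]
16. n11.off = -3  [terminal]
17. n8.idx = "zv"  ["zv"]
18. n8.lab = 9  [c₀.off * -2 + 45]
19. n8.off = -3  [A.cnt + c₁.off - 46]
20. n1.lab = 18  [A₀.lab + C.sig - 1]
21. n1.cnt = true  [C.wid or C.depth]
22. n13.lab = 14  [14]
23. n14.env = false  [terminal]
24. n15.env = true  [terminal]
25. n16.env = 3  [terminal]
26. n13.wid = false  [h₁.env == false]
27. n13.depth = true  [h₁.env == true]
28. n13.sig = 26  [b.env + C.lab + 9]
29. n12.lab = 14  [C.sig * -2 + 66]
30. n12.cnt = true  [C.depth or C.wid]
31. n0.lab = 20  [S₂.lab * -1 + 34]
32. n0.cnt = true  [S₂.lab > 13]

-3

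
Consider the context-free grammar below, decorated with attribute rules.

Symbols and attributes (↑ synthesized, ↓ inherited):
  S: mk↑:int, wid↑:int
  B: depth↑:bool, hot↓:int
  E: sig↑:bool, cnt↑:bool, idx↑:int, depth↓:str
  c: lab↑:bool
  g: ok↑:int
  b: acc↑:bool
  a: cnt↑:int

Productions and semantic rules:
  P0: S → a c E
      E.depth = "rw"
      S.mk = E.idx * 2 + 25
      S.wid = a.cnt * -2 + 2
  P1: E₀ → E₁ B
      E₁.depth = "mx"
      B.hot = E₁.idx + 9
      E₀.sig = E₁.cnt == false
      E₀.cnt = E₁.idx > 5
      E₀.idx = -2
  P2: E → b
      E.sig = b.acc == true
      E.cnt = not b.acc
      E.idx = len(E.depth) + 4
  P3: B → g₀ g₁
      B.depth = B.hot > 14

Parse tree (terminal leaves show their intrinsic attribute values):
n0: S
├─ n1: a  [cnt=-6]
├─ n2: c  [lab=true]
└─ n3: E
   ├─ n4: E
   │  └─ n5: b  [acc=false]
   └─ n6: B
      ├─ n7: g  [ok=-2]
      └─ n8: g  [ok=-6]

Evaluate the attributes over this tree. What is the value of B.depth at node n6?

true

1. n1.cnt = -6  [terminal]
2. n2.lab = true  [terminal]
3. n3.depth = "rw"  ["rw"]
4. n4.depth = "mx"  ["mx"]
5. n5.acc = false  [terminal]
6. n4.sig = false  [b.acc == true]
7. n4.cnt = true  [not b.acc]
8. n4.idx = 6  [len(E.depth) + 4]
9. n6.hot = 15  [E₁.idx + 9]
10. n7.ok = -2  [terminal]
11. n8.ok = -6  [terminal]
12. n6.depth = true  [B.hot > 14]
13. n3.sig = false  [E₁.cnt == false]
14. n3.cnt = true  [E₁.idx > 5]
15. n3.idx = -2  [-2]
16. n0.mk = 21  [E.idx * 2 + 25]
17. n0.wid = 14  [a.cnt * -2 + 2]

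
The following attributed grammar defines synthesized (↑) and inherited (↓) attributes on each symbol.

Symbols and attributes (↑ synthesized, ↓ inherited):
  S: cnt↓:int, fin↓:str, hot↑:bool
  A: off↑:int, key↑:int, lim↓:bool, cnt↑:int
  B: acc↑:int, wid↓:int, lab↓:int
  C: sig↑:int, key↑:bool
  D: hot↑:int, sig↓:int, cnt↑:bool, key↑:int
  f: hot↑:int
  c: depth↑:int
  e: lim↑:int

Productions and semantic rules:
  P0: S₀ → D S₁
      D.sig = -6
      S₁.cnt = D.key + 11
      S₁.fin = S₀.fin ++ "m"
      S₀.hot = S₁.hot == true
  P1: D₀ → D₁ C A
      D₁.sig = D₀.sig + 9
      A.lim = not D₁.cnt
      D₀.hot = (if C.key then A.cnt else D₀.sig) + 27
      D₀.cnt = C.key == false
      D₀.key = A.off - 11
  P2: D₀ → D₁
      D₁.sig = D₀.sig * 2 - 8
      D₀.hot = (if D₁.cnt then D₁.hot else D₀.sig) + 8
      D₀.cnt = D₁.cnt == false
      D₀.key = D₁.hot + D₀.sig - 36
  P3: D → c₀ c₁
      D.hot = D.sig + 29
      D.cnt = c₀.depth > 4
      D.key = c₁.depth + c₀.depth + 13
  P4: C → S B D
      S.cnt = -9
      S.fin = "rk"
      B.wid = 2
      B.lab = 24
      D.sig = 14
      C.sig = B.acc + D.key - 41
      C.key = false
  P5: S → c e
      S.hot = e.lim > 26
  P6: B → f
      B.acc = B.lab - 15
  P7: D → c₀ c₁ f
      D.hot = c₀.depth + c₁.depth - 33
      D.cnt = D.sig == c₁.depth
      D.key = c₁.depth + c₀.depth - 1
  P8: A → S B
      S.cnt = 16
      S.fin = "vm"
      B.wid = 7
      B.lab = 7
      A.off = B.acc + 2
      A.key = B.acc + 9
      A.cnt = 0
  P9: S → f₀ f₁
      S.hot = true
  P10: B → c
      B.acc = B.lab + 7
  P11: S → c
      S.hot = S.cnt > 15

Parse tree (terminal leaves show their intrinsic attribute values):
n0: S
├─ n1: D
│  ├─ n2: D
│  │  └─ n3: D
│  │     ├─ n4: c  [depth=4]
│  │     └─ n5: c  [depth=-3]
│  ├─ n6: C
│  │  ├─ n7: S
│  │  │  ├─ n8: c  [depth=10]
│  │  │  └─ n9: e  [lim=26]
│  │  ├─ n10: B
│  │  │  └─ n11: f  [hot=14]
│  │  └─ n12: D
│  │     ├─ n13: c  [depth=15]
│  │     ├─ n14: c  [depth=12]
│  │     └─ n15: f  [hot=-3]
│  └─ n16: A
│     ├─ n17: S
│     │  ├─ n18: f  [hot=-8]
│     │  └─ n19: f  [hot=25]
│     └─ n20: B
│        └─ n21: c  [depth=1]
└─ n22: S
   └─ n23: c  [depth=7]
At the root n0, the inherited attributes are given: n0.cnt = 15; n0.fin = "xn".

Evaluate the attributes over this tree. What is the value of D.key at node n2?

-6

1. n0.cnt = 15  [given at root]
2. n0.fin = "xn"  [given at root]
3. n1.sig = -6  [-6]
4. n2.sig = 3  [D₀.sig + 9]
5. n3.sig = -2  [D₀.sig * 2 - 8]
6. n4.depth = 4  [terminal]
7. n5.depth = -3  [terminal]
8. n3.hot = 27  [D.sig + 29]
9. n3.cnt = false  [c₀.depth > 4]
10. n3.key = 14  [c₁.depth + c₀.depth + 13]
11. n2.hot = 11  [(if D₁.cnt then D₁.hot else D₀.sig) + 8]
12. n2.cnt = true  [D₁.cnt == false]
13. n2.key = -6  [D₁.hot + D₀.sig - 36]
14. n7.cnt = -9  [-9]
15. n7.fin = "rk"  ["rk"]
16. n8.depth = 10  [terminal]
17. n9.lim = 26  [terminal]
18. n7.hot = false  [e.lim > 26]
19. n10.wid = 2  [2]
20. n10.lab = 24  [24]
21. n11.hot = 14  [terminal]
22. n10.acc = 9  [B.lab - 15]
23. n12.sig = 14  [14]
24. n13.depth = 15  [terminal]
25. n14.depth = 12  [terminal]
26. n15.hot = -3  [terminal]
27. n12.hot = -6  [c₀.depth + c₁.depth - 33]
28. n12.cnt = false  [D.sig == c₁.depth]
29. n12.key = 26  [c₁.depth + c₀.depth - 1]
30. n6.sig = -6  [B.acc + D.key - 41]
31. n6.key = false  [false]
32. n16.lim = false  [not D₁.cnt]
33. n17.cnt = 16  [16]
34. n17.fin = "vm"  ["vm"]
35. n18.hot = -8  [terminal]
36. n19.hot = 25  [terminal]
37. n17.hot = true  [true]
38. n20.wid = 7  [7]
39. n20.lab = 7  [7]
40. n21.depth = 1  [terminal]
41. n20.acc = 14  [B.lab + 7]
42. n16.off = 16  [B.acc + 2]
43. n16.key = 23  [B.acc + 9]
44. n16.cnt = 0  [0]
45. n1.hot = 21  [(if C.key then A.cnt else D₀.sig) + 27]
46. n1.cnt = true  [C.key == false]
47. n1.key = 5  [A.off - 11]
48. n22.cnt = 16  [D.key + 11]
49. n22.fin = "xnm"  [S₀.fin ++ "m"]
50. n23.depth = 7  [terminal]
51. n22.hot = true  [S.cnt > 15]
52. n0.hot = true  [S₁.hot == true]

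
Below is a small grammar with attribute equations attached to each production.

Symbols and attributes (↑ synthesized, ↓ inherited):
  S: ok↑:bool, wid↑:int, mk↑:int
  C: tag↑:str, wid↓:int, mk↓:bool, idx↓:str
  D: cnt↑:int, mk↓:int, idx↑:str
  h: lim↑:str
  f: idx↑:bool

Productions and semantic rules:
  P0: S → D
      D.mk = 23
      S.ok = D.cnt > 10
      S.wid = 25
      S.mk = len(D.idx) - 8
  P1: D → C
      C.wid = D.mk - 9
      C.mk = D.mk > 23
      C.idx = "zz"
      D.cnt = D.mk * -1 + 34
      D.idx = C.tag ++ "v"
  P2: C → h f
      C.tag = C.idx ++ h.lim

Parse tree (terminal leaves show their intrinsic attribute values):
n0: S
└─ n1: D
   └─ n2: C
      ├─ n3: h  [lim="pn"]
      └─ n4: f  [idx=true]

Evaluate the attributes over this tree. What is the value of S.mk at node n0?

1. n1.mk = 23  [23]
2. n2.wid = 14  [D.mk - 9]
3. n2.mk = false  [D.mk > 23]
4. n2.idx = "zz"  ["zz"]
5. n3.lim = "pn"  [terminal]
6. n4.idx = true  [terminal]
7. n2.tag = "zzpn"  [C.idx ++ h.lim]
8. n1.cnt = 11  [D.mk * -1 + 34]
9. n1.idx = "zzpnv"  [C.tag ++ "v"]
10. n0.ok = true  [D.cnt > 10]
11. n0.wid = 25  [25]
12. n0.mk = -3  [len(D.idx) - 8]

-3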